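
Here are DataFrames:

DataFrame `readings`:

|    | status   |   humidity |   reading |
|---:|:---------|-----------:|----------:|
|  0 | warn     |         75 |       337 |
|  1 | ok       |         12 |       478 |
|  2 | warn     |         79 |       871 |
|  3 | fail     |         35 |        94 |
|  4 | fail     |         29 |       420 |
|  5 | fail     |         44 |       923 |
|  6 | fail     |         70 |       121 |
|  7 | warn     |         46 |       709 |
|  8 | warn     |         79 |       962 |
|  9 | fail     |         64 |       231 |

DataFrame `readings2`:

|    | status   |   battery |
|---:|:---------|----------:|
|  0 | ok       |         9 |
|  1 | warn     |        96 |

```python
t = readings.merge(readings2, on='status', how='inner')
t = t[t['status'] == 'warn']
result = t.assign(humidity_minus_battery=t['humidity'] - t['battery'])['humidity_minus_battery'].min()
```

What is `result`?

merge on 'status' (how='inner') → 5 rows:
  status  humidity  reading  battery
0   warn        75      337       96
1     ok        12      478        9
2   warn        79      871       96
3   warn        46      709       96
4   warn        79      962       96
filter rows where status == 'warn':
  status  humidity  reading  battery
0   warn        75      337       96
2   warn        79      871       96
3   warn        46      709       96
4   warn        79      962       96
add column humidity_minus_battery = t['humidity'] - t['battery']:
  status  humidity  reading  battery  humidity_minus_battery
0   warn        75      337       96                     -21
2   warn        79      871       96                     -17
3   warn        46      709       96                     -50
4   warn        79      962       96                     -17
Finally, min of column 'humidity_minus_battery' = -50.

-50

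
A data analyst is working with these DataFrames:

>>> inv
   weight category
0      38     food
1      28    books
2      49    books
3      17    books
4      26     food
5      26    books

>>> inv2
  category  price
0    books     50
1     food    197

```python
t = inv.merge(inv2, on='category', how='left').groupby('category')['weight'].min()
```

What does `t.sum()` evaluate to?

merge on 'category' (how='left') → 6 rows:
   weight category  price
0      38     food    197
1      28    books     50
2      49    books     50
3      17    books     50
4      26     food    197
5      26    books     50
group by category, min of weight:
category
books    17
food     26
Name: weight, dtype: int64
sum of the resulting series → 43

43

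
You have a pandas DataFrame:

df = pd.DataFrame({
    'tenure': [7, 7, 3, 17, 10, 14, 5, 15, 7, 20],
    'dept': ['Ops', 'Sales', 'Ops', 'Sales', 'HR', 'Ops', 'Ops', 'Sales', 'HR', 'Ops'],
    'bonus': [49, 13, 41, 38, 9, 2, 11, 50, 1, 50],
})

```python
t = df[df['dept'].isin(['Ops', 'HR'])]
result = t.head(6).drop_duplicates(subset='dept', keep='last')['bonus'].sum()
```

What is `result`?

filter rows where dept in ['Ops', 'HR']:
   tenure dept  bonus
0       7  Ops     49
2       3  Ops     41
4      10   HR      9
5      14  Ops      2
6       5  Ops     11
8       7   HR      1
9      20  Ops     50
take first 6 rows:
   tenure dept  bonus
0       7  Ops     49
2       3  Ops     41
4      10   HR      9
5      14  Ops      2
6       5  Ops     11
8       7   HR      1
drop duplicate dept (keep=last):
   tenure dept  bonus
6       5  Ops     11
8       7   HR      1
Then the sum of column 'bonus': 12

12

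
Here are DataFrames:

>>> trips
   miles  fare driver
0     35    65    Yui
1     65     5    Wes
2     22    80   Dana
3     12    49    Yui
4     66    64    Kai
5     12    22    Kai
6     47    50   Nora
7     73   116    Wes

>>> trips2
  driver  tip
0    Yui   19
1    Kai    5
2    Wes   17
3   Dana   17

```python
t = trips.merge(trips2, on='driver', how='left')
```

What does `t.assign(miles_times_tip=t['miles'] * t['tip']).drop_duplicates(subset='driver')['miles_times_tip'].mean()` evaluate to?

merge on 'driver' (how='left') → 8 rows:
   miles  fare driver   tip
0     35    65    Yui  19.0
1     65     5    Wes  17.0
2     22    80   Dana  17.0
3     12    49    Yui  19.0
4     66    64    Kai   5.0
5     12    22    Kai   5.0
6     47    50   Nora   NaN
7     73   116    Wes  17.0
add column miles_times_tip = t['miles'] * t['tip']:
   miles  fare driver   tip  miles_times_tip
0     35    65    Yui  19.0            665.0
1     65     5    Wes  17.0           1105.0
2     22    80   Dana  17.0            374.0
3     12    49    Yui  19.0            228.0
4     66    64    Kai   5.0            330.0
5     12    22    Kai   5.0             60.0
6     47    50   Nora   NaN              NaN
7     73   116    Wes  17.0           1241.0
drop duplicate driver (keep=first):
   miles  fare driver   tip  miles_times_tip
0     35    65    Yui  19.0            665.0
1     65     5    Wes  17.0           1105.0
2     22    80   Dana  17.0            374.0
4     66    64    Kai   5.0            330.0
6     47    50   Nora   NaN              NaN
Then the mean of column 'miles_times_tip': 618.5

618.5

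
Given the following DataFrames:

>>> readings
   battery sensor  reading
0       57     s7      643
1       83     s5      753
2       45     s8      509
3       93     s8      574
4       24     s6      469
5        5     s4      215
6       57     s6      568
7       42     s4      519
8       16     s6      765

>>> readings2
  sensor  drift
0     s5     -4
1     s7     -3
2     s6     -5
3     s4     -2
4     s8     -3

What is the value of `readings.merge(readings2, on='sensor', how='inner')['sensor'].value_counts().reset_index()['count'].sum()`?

merge on 'sensor' (how='inner') → 9 rows:
   battery sensor  reading  drift
0       57     s7      643     -3
1       83     s5      753     -4
2       45     s8      509     -3
3       93     s8      574     -3
4       24     s6      469     -5
5        5     s4      215     -2
6       57     s6      568     -5
7       42     s4      519     -2
8       16     s6      765     -5
value_counts of sensor:
sensor
s6    3
s8    2
s4    2
s7    1
s5    1
Name: count, dtype: int64
reset_index():
  sensor  count
0     s6      3
1     s8      2
2     s4      2
3     s7      1
4     s5      1

9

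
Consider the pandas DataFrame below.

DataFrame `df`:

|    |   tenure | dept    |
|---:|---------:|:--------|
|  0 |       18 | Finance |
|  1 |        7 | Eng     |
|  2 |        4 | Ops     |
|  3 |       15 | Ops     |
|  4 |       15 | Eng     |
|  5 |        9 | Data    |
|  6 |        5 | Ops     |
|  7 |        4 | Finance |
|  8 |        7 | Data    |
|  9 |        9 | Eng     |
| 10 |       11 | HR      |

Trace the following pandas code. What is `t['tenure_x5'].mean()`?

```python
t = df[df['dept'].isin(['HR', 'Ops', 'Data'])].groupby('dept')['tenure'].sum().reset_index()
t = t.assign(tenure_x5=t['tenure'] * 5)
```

85.0

filter rows where dept in ['HR', 'Ops', 'Data']:
    tenure  dept
2        4   Ops
3       15   Ops
5        9  Data
6        5   Ops
8        7  Data
10      11    HR
group by dept, sum of tenure:
dept
Data    16
HR      11
Ops     24
Name: tenure, dtype: int64
reset_index():
   dept  tenure
0  Data      16
1    HR      11
2   Ops      24
add column tenure_x5 = t['tenure'] * 5:
   dept  tenure  tenure_x5
0  Data      16         80
1    HR      11         55
2   Ops      24        120
Then the mean of column 'tenure_x5': 85.0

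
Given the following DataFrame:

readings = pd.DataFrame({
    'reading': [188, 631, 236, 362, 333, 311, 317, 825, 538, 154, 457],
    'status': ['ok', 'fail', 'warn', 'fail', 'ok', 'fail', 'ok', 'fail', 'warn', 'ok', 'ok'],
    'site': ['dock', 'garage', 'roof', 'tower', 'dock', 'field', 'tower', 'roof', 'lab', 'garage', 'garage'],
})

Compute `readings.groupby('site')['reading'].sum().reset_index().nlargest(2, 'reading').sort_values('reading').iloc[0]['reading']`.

1061

group by site, sum of reading:
site
dock       521
field      311
garage    1242
lab        538
roof      1061
tower      679
Name: reading, dtype: int64
reset_index():
     site  reading
0    dock      521
1   field      311
2  garage     1242
3     lab      538
4    roof     1061
5   tower      679
take 2 rows with largest reading:
     site  reading
2  garage     1242
4    roof     1061
sort by reading:
     site  reading
4    roof     1061
2  garage     1242
Then the value at position 0, column 'reading': 1061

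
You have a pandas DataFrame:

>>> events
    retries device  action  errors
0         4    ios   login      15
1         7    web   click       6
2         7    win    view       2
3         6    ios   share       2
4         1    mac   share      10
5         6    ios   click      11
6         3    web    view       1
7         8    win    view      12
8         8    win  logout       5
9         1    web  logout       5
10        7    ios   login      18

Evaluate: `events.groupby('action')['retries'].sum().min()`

group by action, sum of retries:
action
click     13
login     11
logout     9
share      7
view      18
Name: retries, dtype: int64
Hence 7.

7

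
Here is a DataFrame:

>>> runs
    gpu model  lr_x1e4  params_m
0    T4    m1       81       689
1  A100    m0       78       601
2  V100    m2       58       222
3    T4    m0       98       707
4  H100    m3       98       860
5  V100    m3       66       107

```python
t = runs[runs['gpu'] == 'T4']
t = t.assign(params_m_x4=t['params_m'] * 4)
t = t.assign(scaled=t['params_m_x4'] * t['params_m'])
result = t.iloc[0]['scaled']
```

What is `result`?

1898884

filter rows where gpu == 'T4':
  gpu model  lr_x1e4  params_m
0  T4    m1       81       689
3  T4    m0       98       707
add column params_m_x4 = t['params_m'] * 4:
  gpu model  lr_x1e4  params_m  params_m_x4
0  T4    m1       81       689         2756
3  T4    m0       98       707         2828
add column scaled = t['params_m_x4'] * t['params_m']:
  gpu model  lr_x1e4  params_m  params_m_x4   scaled
0  T4    m1       81       689         2756  1898884
3  T4    m0       98       707         2828  1999396
Finally, value at position 0, column 'scaled' = 1898884.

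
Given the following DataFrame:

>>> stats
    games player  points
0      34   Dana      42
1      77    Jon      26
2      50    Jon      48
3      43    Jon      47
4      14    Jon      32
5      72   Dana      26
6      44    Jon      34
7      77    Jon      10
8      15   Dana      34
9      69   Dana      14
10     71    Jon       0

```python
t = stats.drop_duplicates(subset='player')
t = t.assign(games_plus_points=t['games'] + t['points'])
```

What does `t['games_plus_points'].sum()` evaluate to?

drop duplicate player (keep=first):
   games player  points
0     34   Dana      42
1     77    Jon      26
add column games_plus_points = t['games'] + t['points']:
   games player  points  games_plus_points
0     34   Dana      42                 76
1     77    Jon      26                103
Finally, sum of column 'games_plus_points' = 179.

179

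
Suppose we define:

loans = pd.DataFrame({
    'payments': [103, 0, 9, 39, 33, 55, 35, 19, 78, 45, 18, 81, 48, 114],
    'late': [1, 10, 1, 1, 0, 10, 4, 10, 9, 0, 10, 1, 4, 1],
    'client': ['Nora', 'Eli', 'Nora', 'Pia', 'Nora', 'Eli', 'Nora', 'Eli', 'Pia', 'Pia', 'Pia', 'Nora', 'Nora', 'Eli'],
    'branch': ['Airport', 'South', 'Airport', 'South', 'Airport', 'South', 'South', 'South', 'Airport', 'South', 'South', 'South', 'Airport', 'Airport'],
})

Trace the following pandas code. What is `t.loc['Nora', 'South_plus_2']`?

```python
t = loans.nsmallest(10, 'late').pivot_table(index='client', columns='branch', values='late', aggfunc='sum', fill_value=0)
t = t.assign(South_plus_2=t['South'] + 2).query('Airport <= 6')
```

take 10 rows with smallest late:
    payments  late client   branch
4         33     0   Nora  Airport
9         45     0    Pia    South
0        103     1   Nora  Airport
2          9     1   Nora  Airport
3         39     1    Pia    South
11        81     1   Nora    South
13       114     1    Eli  Airport
6         35     4   Nora    South
12        48     4   Nora  Airport
8         78     9    Pia  Airport
pivot: rows=client, cols=branch, sum(late):
branch  Airport  South
client                
Eli           1      0
Nora          6      5
Pia           9      1
add column South_plus_2 = t['South'] + 2:
branch  Airport  South  South_plus_2
client                              
Eli           1      0             2
Nora          6      5             7
Pia           9      1             3
filter rows where Airport <= 6:
branch  Airport  South  South_plus_2
client                              
Eli           1      0             2
Nora          6      5             7
Reading off the value at row 'Nora', column 'South_plus_2', we get 7.

7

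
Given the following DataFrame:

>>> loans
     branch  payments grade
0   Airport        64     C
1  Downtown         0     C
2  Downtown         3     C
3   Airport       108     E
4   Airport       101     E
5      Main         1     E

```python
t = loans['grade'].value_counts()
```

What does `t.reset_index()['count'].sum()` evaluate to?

6

value_counts of grade:
grade
C    3
E    3
Name: count, dtype: int64
reset_index():
  grade  count
0     C      3
1     E      3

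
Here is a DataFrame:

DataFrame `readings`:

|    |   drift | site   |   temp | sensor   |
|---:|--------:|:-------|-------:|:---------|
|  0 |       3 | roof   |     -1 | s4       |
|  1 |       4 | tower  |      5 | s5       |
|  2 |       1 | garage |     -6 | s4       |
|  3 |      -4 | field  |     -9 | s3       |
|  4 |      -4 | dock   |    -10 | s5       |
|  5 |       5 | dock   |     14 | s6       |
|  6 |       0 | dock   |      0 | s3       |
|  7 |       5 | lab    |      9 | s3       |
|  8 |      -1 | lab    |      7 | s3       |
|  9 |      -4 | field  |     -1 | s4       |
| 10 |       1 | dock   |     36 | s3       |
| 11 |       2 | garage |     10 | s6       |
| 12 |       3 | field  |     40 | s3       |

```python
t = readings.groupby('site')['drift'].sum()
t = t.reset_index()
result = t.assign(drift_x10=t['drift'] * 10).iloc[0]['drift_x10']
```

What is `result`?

20

group by site, sum of drift:
site
dock      2
field    -5
garage    3
lab       4
roof      3
tower     4
Name: drift, dtype: int64
reset_index():
     site  drift
0    dock      2
1   field     -5
2  garage      3
3     lab      4
4    roof      3
5   tower      4
add column drift_x10 = t['drift'] * 10:
     site  drift  drift_x10
0    dock      2         20
1   field     -5        -50
2  garage      3         30
3     lab      4         40
4    roof      3         30
5   tower      4         40
So iloc[0]['drift_x10'] = 20.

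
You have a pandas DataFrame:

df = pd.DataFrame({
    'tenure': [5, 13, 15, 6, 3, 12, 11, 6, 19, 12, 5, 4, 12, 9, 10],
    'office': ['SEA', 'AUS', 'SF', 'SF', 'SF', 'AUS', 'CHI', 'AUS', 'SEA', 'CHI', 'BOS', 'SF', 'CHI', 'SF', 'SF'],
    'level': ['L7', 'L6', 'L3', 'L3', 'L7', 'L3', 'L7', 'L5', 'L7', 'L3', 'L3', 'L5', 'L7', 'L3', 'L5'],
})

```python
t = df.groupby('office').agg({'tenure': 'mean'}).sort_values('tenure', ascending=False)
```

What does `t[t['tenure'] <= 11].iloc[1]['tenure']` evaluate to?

7.83333333333

group by office, mean of tenure:
           tenure
office           
AUS     10.333333
BOS      5.000000
CHI     11.666667
SEA     12.000000
SF       7.833333
sort by tenure descending:
           tenure
office           
SEA     12.000000
CHI     11.666667
AUS     10.333333
SF       7.833333
BOS      5.000000
filter rows where tenure <= 11:
           tenure
office           
AUS     10.333333
SF       7.833333
BOS      5.000000
So iloc[1]['tenure'] = 7.83333333333.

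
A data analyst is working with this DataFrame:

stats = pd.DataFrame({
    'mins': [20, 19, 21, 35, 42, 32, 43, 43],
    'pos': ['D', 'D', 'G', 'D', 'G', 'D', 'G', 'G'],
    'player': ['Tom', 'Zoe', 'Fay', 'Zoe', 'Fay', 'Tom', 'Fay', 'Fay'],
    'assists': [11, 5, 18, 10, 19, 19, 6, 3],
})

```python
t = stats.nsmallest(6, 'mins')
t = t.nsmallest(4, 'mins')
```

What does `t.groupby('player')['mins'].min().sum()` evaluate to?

take 6 rows with smallest mins:
   mins pos player  assists
1    19   D    Zoe        5
0    20   D    Tom       11
2    21   G    Fay       18
5    32   D    Tom       19
3    35   D    Zoe       10
4    42   G    Fay       19
take 4 rows with smallest mins:
   mins pos player  assists
1    19   D    Zoe        5
0    20   D    Tom       11
2    21   G    Fay       18
5    32   D    Tom       19
group by player, min of mins:
player
Fay    21
Tom    20
Zoe    19
Name: mins, dtype: int64
Finally, sum of the resulting series = 60.

60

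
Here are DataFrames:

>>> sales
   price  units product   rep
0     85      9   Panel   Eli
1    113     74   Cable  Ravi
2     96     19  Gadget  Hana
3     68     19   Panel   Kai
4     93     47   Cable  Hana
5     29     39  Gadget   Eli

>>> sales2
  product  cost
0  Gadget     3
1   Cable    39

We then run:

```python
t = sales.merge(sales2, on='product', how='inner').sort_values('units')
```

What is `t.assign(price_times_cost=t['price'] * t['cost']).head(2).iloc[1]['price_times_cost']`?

merge on 'product' (how='inner') → 4 rows:
   price  units product   rep  cost
0    113     74   Cable  Ravi    39
1     96     19  Gadget  Hana     3
2     93     47   Cable  Hana    39
3     29     39  Gadget   Eli     3
sort by units:
   price  units product   rep  cost
1     96     19  Gadget  Hana     3
3     29     39  Gadget   Eli     3
2     93     47   Cable  Hana    39
0    113     74   Cable  Ravi    39
add column price_times_cost = t['price'] * t['cost']:
   price  units product   rep  cost  price_times_cost
1     96     19  Gadget  Hana     3               288
3     29     39  Gadget   Eli     3                87
2     93     47   Cable  Hana    39              3627
0    113     74   Cable  Ravi    39              4407
take first 2 rows:
   price  units product   rep  cost  price_times_cost
1     96     19  Gadget  Hana     3               288
3     29     39  Gadget   Eli     3                87
Hence 87.

87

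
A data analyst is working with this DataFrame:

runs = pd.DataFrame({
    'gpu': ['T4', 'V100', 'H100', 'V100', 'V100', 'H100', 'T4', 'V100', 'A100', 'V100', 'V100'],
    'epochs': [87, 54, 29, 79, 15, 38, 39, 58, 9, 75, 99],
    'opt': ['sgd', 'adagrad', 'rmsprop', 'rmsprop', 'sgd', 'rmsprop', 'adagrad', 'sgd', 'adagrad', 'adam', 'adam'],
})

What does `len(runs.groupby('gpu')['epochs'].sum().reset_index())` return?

group by gpu, sum of epochs:
gpu
A100      9
H100     67
T4      126
V100    380
Name: epochs, dtype: int64
reset_index():
    gpu  epochs
0  A100       9
1  H100      67
2    T4     126
3  V100     380
Hence 4.

4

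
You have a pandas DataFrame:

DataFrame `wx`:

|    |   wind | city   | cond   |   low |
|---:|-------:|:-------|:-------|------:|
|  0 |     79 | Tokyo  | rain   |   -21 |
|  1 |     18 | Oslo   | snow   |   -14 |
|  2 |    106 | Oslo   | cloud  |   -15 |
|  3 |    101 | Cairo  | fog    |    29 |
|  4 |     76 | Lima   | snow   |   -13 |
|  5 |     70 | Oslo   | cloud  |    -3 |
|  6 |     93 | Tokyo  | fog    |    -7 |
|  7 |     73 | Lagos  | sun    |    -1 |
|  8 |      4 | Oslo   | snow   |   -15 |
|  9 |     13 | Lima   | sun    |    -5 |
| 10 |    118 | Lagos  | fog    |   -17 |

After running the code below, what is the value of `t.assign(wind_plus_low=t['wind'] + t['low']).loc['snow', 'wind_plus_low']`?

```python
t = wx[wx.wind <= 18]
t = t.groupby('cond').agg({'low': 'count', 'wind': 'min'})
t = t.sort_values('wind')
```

6

filter rows where wind <= 18:
   wind  city  cond  low
1    18  Oslo  snow  -14
8     4  Oslo  snow  -15
9    13  Lima   sun   -5
group by cond: count(low), min(wind):
      low  wind
cond           
snow    2     4
sun     1    13
sort by wind:
      low  wind
cond           
snow    2     4
sun     1    13
add column wind_plus_low = t['wind'] + t['low']:
      low  wind  wind_plus_low
cond                          
snow    2     4              6
sun     1    13             14
Hence 6.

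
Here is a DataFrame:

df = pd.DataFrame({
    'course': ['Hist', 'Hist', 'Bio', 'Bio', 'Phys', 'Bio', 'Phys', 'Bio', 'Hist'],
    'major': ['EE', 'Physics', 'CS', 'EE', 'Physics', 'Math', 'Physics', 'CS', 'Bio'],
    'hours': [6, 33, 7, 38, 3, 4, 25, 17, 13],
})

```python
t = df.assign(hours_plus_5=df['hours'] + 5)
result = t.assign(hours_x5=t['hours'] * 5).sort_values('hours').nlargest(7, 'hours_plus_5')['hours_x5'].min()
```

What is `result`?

30

add column hours_plus_5 = df['hours'] + 5:
  course    major  hours  hours_plus_5
0   Hist       EE      6            11
1   Hist  Physics     33            38
2    Bio       CS      7            12
3    Bio       EE     38            43
4   Phys  Physics      3             8
5    Bio     Math      4             9
6   Phys  Physics     25            30
7    Bio       CS     17            22
8   Hist      Bio     13            18
add column hours_x5 = t['hours'] * 5:
  course    major  hours  hours_plus_5  hours_x5
0   Hist       EE      6            11        30
1   Hist  Physics     33            38       165
2    Bio       CS      7            12        35
3    Bio       EE     38            43       190
4   Phys  Physics      3             8        15
5    Bio     Math      4             9        20
6   Phys  Physics     25            30       125
7    Bio       CS     17            22        85
8   Hist      Bio     13            18        65
sort by hours:
  course    major  hours  hours_plus_5  hours_x5
4   Phys  Physics      3             8        15
5    Bio     Math      4             9        20
0   Hist       EE      6            11        30
2    Bio       CS      7            12        35
8   Hist      Bio     13            18        65
7    Bio       CS     17            22        85
6   Phys  Physics     25            30       125
1   Hist  Physics     33            38       165
3    Bio       EE     38            43       190
take 7 rows with largest hours_plus_5:
  course    major  hours  hours_plus_5  hours_x5
3    Bio       EE     38            43       190
1   Hist  Physics     33            38       165
6   Phys  Physics     25            30       125
7    Bio       CS     17            22        85
8   Hist      Bio     13            18        65
2    Bio       CS      7            12        35
0   Hist       EE      6            11        30
Taking the min of column 'hours_x5' gives 30.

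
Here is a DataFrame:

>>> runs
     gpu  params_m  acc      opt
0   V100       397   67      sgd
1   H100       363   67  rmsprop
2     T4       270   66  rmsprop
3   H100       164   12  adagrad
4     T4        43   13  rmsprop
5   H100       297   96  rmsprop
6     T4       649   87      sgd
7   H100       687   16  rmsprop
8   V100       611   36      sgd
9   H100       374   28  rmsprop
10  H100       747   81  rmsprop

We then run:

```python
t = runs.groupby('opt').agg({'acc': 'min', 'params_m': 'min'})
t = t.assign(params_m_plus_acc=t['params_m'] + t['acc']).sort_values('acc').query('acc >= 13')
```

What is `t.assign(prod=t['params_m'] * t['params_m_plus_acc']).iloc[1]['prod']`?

171901

group by opt: min(acc), min(params_m):
         acc  params_m
opt                   
adagrad   12       164
rmsprop   13        43
sgd       36       397
add column params_m_plus_acc = t['params_m'] + t['acc']:
         acc  params_m  params_m_plus_acc
opt                                      
adagrad   12       164                176
rmsprop   13        43                 56
sgd       36       397                433
sort by acc:
         acc  params_m  params_m_plus_acc
opt                                      
adagrad   12       164                176
rmsprop   13        43                 56
sgd       36       397                433
filter rows where acc >= 13:
         acc  params_m  params_m_plus_acc
opt                                      
rmsprop   13        43                 56
sgd       36       397                433
add column prod = t['params_m'] * t['params_m_plus_acc']:
         acc  params_m  params_m_plus_acc    prod
opt                                              
rmsprop   13        43                 56    2408
sgd       36       397                433  171901
value at position 1, column 'prod' → 171901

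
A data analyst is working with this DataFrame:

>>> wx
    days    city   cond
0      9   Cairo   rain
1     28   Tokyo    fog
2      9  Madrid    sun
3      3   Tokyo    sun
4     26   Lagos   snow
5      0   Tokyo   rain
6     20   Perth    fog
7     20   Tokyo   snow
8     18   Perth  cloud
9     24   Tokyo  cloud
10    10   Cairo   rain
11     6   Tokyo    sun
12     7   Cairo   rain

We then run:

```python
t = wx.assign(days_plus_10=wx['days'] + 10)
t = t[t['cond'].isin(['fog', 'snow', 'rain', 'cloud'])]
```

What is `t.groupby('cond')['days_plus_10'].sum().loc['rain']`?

add column days_plus_10 = wx['days'] + 10:
    days    city   cond  days_plus_10
0      9   Cairo   rain            19
1     28   Tokyo    fog            38
2      9  Madrid    sun            19
3      3   Tokyo    sun            13
4     26   Lagos   snow            36
5      0   Tokyo   rain            10
6     20   Perth    fog            30
7     20   Tokyo   snow            30
8     18   Perth  cloud            28
9     24   Tokyo  cloud            34
10    10   Cairo   rain            20
11     6   Tokyo    sun            16
12     7   Cairo   rain            17
filter rows where cond in ['fog', 'snow', 'rain', 'cloud']:
    days   city   cond  days_plus_10
0      9  Cairo   rain            19
1     28  Tokyo    fog            38
4     26  Lagos   snow            36
5      0  Tokyo   rain            10
6     20  Perth    fog            30
7     20  Tokyo   snow            30
8     18  Perth  cloud            28
9     24  Tokyo  cloud            34
10    10  Cairo   rain            20
12     7  Cairo   rain            17
group by cond, sum of days_plus_10:
cond
cloud    62
fog      68
rain     66
snow     66
Name: days_plus_10, dtype: int64
The value at index 'rain' is 66.

66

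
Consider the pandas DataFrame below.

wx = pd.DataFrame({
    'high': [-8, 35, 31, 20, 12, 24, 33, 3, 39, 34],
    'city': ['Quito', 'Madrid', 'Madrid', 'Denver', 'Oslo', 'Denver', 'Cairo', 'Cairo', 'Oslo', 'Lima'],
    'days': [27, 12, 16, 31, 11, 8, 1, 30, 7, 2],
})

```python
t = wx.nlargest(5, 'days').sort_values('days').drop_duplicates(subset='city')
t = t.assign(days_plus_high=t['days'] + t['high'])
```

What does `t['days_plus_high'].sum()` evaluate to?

take 5 rows with largest days:
   high    city  days
3    20  Denver    31
7     3   Cairo    30
0    -8   Quito    27
2    31  Madrid    16
1    35  Madrid    12
sort by days:
   high    city  days
1    35  Madrid    12
2    31  Madrid    16
0    -8   Quito    27
7     3   Cairo    30
3    20  Denver    31
drop duplicate city (keep=first):
   high    city  days
1    35  Madrid    12
0    -8   Quito    27
7     3   Cairo    30
3    20  Denver    31
add column days_plus_high = t['days'] + t['high']:
   high    city  days  days_plus_high
1    35  Madrid    12              47
0    -8   Quito    27              19
7     3   Cairo    30              33
3    20  Denver    31              51
sum of column 'days_plus_high' → 150

150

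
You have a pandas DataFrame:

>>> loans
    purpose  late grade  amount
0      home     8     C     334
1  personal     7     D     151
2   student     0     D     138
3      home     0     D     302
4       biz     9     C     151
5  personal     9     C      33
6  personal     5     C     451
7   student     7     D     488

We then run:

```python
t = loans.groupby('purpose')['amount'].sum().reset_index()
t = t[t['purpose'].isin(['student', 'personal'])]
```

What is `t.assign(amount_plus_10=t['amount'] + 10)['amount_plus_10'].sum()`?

group by purpose, sum of amount:
purpose
biz         151
home        636
personal    635
student     626
Name: amount, dtype: int64
reset_index():
    purpose  amount
0       biz     151
1      home     636
2  personal     635
3   student     626
filter rows where purpose in ['student', 'personal']:
    purpose  amount
2  personal     635
3   student     626
add column amount_plus_10 = t['amount'] + 10:
    purpose  amount  amount_plus_10
2  personal     635             645
3   student     626             636
Taking the sum of column 'amount_plus_10' gives 1281.

1281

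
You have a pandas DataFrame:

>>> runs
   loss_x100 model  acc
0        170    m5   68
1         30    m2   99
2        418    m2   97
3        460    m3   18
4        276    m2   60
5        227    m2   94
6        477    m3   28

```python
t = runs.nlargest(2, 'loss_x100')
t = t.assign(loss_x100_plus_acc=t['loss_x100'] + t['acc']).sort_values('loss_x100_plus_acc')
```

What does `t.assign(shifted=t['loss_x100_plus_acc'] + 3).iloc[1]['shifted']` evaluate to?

508

take 2 rows with largest loss_x100:
   loss_x100 model  acc
6        477    m3   28
3        460    m3   18
add column loss_x100_plus_acc = t['loss_x100'] + t['acc']:
   loss_x100 model  acc  loss_x100_plus_acc
6        477    m3   28                 505
3        460    m3   18                 478
sort by loss_x100_plus_acc:
   loss_x100 model  acc  loss_x100_plus_acc
3        460    m3   18                 478
6        477    m3   28                 505
add column shifted = t['loss_x100_plus_acc'] + 3:
   loss_x100 model  acc  loss_x100_plus_acc  shifted
3        460    m3   18                 478      481
6        477    m3   28                 505      508
Finally, value at position 1, column 'shifted' = 508.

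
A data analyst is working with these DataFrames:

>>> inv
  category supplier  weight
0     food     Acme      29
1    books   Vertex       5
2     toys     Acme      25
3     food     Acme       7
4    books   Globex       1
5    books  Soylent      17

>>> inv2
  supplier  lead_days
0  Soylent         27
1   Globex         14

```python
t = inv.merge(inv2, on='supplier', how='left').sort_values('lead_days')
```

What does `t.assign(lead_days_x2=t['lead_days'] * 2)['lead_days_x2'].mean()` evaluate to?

41.0

merge on 'supplier' (how='left') → 6 rows:
  category supplier  weight  lead_days
0     food     Acme      29        NaN
1    books   Vertex       5        NaN
2     toys     Acme      25        NaN
3     food     Acme       7        NaN
4    books   Globex       1       14.0
5    books  Soylent      17       27.0
sort by lead_days:
  category supplier  weight  lead_days
4    books   Globex       1       14.0
5    books  Soylent      17       27.0
0     food     Acme      29        NaN
1    books   Vertex       5        NaN
2     toys     Acme      25        NaN
3     food     Acme       7        NaN
add column lead_days_x2 = t['lead_days'] * 2:
  category supplier  weight  lead_days  lead_days_x2
4    books   Globex       1       14.0          28.0
5    books  Soylent      17       27.0          54.0
0     food     Acme      29        NaN           NaN
1    books   Vertex       5        NaN           NaN
2     toys     Acme      25        NaN           NaN
3     food     Acme       7        NaN           NaN
Finally, mean of column 'lead_days_x2' = 41.0.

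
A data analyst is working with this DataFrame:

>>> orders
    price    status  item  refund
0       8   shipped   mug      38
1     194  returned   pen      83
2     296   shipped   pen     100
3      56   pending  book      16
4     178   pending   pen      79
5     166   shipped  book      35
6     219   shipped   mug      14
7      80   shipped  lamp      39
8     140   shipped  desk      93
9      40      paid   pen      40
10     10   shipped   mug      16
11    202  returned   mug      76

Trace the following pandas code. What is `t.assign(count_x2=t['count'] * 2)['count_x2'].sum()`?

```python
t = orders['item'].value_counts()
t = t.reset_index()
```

24

value_counts of item:
item
mug     4
pen     4
book    2
lamp    1
desk    1
Name: count, dtype: int64
reset_index():
   item  count
0   mug      4
1   pen      4
2  book      2
3  lamp      1
4  desk      1
add column count_x2 = t['count'] * 2:
   item  count  count_x2
0   mug      4         8
1   pen      4         8
2  book      2         4
3  lamp      1         2
4  desk      1         2
sum of column 'count_x2' → 24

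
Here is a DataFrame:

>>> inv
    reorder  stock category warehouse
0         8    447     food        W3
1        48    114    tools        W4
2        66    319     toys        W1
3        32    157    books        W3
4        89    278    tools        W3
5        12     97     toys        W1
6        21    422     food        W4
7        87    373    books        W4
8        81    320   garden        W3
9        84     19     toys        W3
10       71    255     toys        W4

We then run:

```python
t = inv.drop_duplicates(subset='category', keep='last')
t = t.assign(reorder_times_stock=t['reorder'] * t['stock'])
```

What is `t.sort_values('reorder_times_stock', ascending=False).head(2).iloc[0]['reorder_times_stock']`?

32451

drop duplicate category (keep=last):
    reorder  stock category warehouse
4        89    278    tools        W3
6        21    422     food        W4
7        87    373    books        W4
8        81    320   garden        W3
10       71    255     toys        W4
add column reorder_times_stock = t['reorder'] * t['stock']:
    reorder  stock category warehouse  reorder_times_stock
4        89    278    tools        W3                24742
6        21    422     food        W4                 8862
7        87    373    books        W4                32451
8        81    320   garden        W3                25920
10       71    255     toys        W4                18105
sort by reorder_times_stock descending:
    reorder  stock category warehouse  reorder_times_stock
7        87    373    books        W4                32451
8        81    320   garden        W3                25920
4        89    278    tools        W3                24742
10       71    255     toys        W4                18105
6        21    422     food        W4                 8862
take first 2 rows:
   reorder  stock category warehouse  reorder_times_stock
7       87    373    books        W4                32451
8       81    320   garden        W3                25920
The value at position 0, column 'reorder_times_stock' is 32451.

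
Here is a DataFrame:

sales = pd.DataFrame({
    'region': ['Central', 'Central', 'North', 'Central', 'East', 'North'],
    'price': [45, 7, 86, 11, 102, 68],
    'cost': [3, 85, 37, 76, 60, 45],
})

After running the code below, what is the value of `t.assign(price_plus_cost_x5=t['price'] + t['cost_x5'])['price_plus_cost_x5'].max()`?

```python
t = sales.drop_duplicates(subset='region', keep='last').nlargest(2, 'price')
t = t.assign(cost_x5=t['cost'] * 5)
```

402

drop duplicate region (keep=last):
    region  price  cost
3  Central     11    76
4     East    102    60
5    North     68    45
take 2 rows with largest price:
  region  price  cost
4   East    102    60
5  North     68    45
add column cost_x5 = t['cost'] * 5:
  region  price  cost  cost_x5
4   East    102    60      300
5  North     68    45      225
add column price_plus_cost_x5 = t['price'] + t['cost_x5']:
  region  price  cost  cost_x5  price_plus_cost_x5
4   East    102    60      300                 402
5  North     68    45      225                 293
Finally, max of column 'price_plus_cost_x5' = 402.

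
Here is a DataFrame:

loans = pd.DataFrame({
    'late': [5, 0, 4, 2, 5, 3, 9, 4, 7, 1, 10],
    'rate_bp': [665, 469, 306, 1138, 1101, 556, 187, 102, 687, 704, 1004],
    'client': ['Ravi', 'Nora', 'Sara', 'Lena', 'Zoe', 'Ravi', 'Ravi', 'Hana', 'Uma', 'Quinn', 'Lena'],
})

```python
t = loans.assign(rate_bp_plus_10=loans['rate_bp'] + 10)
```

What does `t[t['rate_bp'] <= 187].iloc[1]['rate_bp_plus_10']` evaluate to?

112

add column rate_bp_plus_10 = loans['rate_bp'] + 10:
    late  rate_bp client  rate_bp_plus_10
0      5      665   Ravi              675
1      0      469   Nora              479
2      4      306   Sara              316
3      2     1138   Lena             1148
4      5     1101    Zoe             1111
5      3      556   Ravi              566
6      9      187   Ravi              197
7      4      102   Hana              112
8      7      687    Uma              697
9      1      704  Quinn              714
10    10     1004   Lena             1014
filter rows where rate_bp <= 187:
   late  rate_bp client  rate_bp_plus_10
6     9      187   Ravi              197
7     4      102   Hana              112
Then the value at position 1, column 'rate_bp_plus_10': 112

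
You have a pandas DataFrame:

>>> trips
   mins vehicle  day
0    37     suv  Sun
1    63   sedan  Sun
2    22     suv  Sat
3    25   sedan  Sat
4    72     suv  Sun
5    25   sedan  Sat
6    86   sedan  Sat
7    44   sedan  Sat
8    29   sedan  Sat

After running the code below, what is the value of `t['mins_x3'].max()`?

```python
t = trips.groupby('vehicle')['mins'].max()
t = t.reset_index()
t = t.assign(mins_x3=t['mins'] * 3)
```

group by vehicle, max of mins:
vehicle
sedan    86
suv      72
Name: mins, dtype: int64
reset_index():
  vehicle  mins
0   sedan    86
1     suv    72
add column mins_x3 = t['mins'] * 3:
  vehicle  mins  mins_x3
0   sedan    86      258
1     suv    72      216
So max() = 258.

258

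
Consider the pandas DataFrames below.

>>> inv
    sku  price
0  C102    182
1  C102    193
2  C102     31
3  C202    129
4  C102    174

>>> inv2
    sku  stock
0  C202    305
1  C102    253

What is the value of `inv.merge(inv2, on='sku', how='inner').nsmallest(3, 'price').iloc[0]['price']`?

merge on 'sku' (how='inner') → 5 rows:
    sku  price  stock
0  C102    182    253
1  C102    193    253
2  C102     31    253
3  C202    129    305
4  C102    174    253
take 3 rows with smallest price:
    sku  price  stock
2  C102     31    253
3  C202    129    305
4  C102    174    253

31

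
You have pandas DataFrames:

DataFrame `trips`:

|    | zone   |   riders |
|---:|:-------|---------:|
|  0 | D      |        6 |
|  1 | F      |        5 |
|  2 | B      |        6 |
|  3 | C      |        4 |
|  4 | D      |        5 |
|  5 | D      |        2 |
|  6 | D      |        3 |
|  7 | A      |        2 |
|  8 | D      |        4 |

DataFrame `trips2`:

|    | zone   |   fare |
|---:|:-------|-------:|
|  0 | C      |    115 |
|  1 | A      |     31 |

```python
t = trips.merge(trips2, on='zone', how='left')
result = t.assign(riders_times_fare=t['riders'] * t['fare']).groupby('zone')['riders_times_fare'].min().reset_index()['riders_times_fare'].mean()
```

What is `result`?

261.0

merge on 'zone' (how='left') → 9 rows:
  zone  riders   fare
0    D       6    NaN
1    F       5    NaN
2    B       6    NaN
3    C       4  115.0
4    D       5    NaN
5    D       2    NaN
6    D       3    NaN
7    A       2   31.0
8    D       4    NaN
add column riders_times_fare = t['riders'] * t['fare']:
  zone  riders   fare  riders_times_fare
0    D       6    NaN                NaN
1    F       5    NaN                NaN
2    B       6    NaN                NaN
3    C       4  115.0              460.0
4    D       5    NaN                NaN
5    D       2    NaN                NaN
6    D       3    NaN                NaN
7    A       2   31.0               62.0
8    D       4    NaN                NaN
group by zone, min of riders_times_fare:
zone
A     62.0
B      NaN
C    460.0
D      NaN
F      NaN
Name: riders_times_fare, dtype: float64
reset_index():
  zone  riders_times_fare
0    A               62.0
1    B                NaN
2    C              460.0
3    D                NaN
4    F                NaN
Reading off the mean of column 'riders_times_fare', we get 261.0.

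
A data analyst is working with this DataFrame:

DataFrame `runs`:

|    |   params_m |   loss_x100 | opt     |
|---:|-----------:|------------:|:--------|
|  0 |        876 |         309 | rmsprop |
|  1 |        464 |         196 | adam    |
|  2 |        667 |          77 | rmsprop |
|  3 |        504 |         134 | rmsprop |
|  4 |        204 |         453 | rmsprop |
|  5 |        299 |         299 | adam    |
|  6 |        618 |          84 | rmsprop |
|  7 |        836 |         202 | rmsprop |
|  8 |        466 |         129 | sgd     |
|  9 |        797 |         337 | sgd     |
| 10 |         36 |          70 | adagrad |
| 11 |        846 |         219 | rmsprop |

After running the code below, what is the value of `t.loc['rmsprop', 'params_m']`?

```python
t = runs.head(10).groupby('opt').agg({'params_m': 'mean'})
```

617.5

take first 10 rows:
   params_m  loss_x100      opt
0       876        309  rmsprop
1       464        196     adam
2       667         77  rmsprop
3       504        134  rmsprop
4       204        453  rmsprop
5       299        299     adam
6       618         84  rmsprop
7       836        202  rmsprop
8       466        129      sgd
9       797        337      sgd
group by opt, mean of params_m:
         params_m
opt              
adam        381.5
rmsprop     617.5
sgd         631.5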